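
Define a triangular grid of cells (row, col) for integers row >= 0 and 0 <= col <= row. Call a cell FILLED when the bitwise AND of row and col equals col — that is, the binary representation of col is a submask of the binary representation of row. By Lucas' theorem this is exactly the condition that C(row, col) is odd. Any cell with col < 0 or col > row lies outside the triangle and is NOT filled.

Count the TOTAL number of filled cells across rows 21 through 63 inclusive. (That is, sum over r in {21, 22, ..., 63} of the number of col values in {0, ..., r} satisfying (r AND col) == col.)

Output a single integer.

r21=10101 pc3: +8 =8
r22=10110 pc3: +8 =16
r23=10111 pc4: +16 =32
r24=11000 pc2: +4 =36
r25=11001 pc3: +8 =44
r26=11010 pc3: +8 =52
r27=11011 pc4: +16 =68
r28=11100 pc3: +8 =76
r29=11101 pc4: +16 =92
r30=11110 pc4: +16 =108
r31=11111 pc5: +32 =140
r32=100000 pc1: +2 =142
r33=100001 pc2: +4 =146
r34=100010 pc2: +4 =150
r35=100011 pc3: +8 =158
r36=100100 pc2: +4 =162
r37=100101 pc3: +8 =170
r38=100110 pc3: +8 =178
r39=100111 pc4: +16 =194
r40=101000 pc2: +4 =198
r41=101001 pc3: +8 =206
r42=101010 pc3: +8 =214
r43=101011 pc4: +16 =230
r44=101100 pc3: +8 =238
r45=101101 pc4: +16 =254
r46=101110 pc4: +16 =270
r47=101111 pc5: +32 =302
r48=110000 pc2: +4 =306
r49=110001 pc3: +8 =314
r50=110010 pc3: +8 =322
r51=110011 pc4: +16 =338
r52=110100 pc3: +8 =346
r53=110101 pc4: +16 =362
r54=110110 pc4: +16 =378
r55=110111 pc5: +32 =410
r56=111000 pc3: +8 =418
r57=111001 pc4: +16 =434
r58=111010 pc4: +16 =450
r59=111011 pc5: +32 =482
r60=111100 pc4: +16 =498
r61=111101 pc5: +32 =530
r62=111110 pc5: +32 =562
r63=111111 pc6: +64 =626

Answer: 626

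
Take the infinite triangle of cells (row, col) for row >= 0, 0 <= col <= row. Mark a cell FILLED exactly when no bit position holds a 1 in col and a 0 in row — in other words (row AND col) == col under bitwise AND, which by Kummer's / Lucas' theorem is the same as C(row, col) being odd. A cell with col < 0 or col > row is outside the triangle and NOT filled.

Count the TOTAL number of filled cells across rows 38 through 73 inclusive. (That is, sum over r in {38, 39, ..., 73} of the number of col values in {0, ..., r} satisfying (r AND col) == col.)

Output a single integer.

r38=100110 pc3: +8 =8
r39=100111 pc4: +16 =24
r40=101000 pc2: +4 =28
r41=101001 pc3: +8 =36
r42=101010 pc3: +8 =44
r43=101011 pc4: +16 =60
r44=101100 pc3: +8 =68
r45=101101 pc4: +16 =84
r46=101110 pc4: +16 =100
r47=101111 pc5: +32 =132
r48=110000 pc2: +4 =136
r49=110001 pc3: +8 =144
r50=110010 pc3: +8 =152
r51=110011 pc4: +16 =168
r52=110100 pc3: +8 =176
r53=110101 pc4: +16 =192
r54=110110 pc4: +16 =208
r55=110111 pc5: +32 =240
r56=111000 pc3: +8 =248
r57=111001 pc4: +16 =264
r58=111010 pc4: +16 =280
r59=111011 pc5: +32 =312
r60=111100 pc4: +16 =328
r61=111101 pc5: +32 =360
r62=111110 pc5: +32 =392
r63=111111 pc6: +64 =456
r64=1000000 pc1: +2 =458
r65=1000001 pc2: +4 =462
r66=1000010 pc2: +4 =466
r67=1000011 pc3: +8 =474
r68=1000100 pc2: +4 =478
r69=1000101 pc3: +8 =486
r70=1000110 pc3: +8 =494
r71=1000111 pc4: +16 =510
r72=1001000 pc2: +4 =514
r73=1001001 pc3: +8 =522

Answer: 522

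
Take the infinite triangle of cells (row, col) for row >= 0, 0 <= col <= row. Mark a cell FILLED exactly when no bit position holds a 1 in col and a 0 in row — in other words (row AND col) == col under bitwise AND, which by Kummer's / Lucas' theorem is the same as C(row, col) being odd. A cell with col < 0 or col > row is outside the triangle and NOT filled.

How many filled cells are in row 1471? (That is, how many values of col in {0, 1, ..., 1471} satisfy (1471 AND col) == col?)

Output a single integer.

1471 in binary = 10110111111
popcount(1471) = number of 1-bits in 10110111111 = 9
A col c satisfies (1471 AND c) == c iff every set bit of c is also set in 1471; each of the 9 set bits of 1471 can independently be on or off in c.
count = 2^9 = 512

Answer: 512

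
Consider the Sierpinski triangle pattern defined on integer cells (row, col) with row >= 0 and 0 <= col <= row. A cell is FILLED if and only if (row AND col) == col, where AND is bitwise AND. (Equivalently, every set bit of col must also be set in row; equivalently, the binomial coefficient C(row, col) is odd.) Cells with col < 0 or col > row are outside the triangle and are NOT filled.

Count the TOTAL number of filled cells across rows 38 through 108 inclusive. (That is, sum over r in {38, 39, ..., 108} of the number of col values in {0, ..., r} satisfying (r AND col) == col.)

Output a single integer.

r38=100110 pc3: +8 =8
r39=100111 pc4: +16 =24
r40=101000 pc2: +4 =28
r41=101001 pc3: +8 =36
r42=101010 pc3: +8 =44
r43=101011 pc4: +16 =60
r44=101100 pc3: +8 =68
r45=101101 pc4: +16 =84
r46=101110 pc4: +16 =100
r47=101111 pc5: +32 =132
r48=110000 pc2: +4 =136
r49=110001 pc3: +8 =144
r50=110010 pc3: +8 =152
r51=110011 pc4: +16 =168
r52=110100 pc3: +8 =176
r53=110101 pc4: +16 =192
r54=110110 pc4: +16 =208
r55=110111 pc5: +32 =240
r56=111000 pc3: +8 =248
r57=111001 pc4: +16 =264
r58=111010 pc4: +16 =280
r59=111011 pc5: +32 =312
r60=111100 pc4: +16 =328
r61=111101 pc5: +32 =360
r62=111110 pc5: +32 =392
r63=111111 pc6: +64 =456
r64=1000000 pc1: +2 =458
r65=1000001 pc2: +4 =462
r66=1000010 pc2: +4 =466
r67=1000011 pc3: +8 =474
r68=1000100 pc2: +4 =478
r69=1000101 pc3: +8 =486
r70=1000110 pc3: +8 =494
r71=1000111 pc4: +16 =510
r72=1001000 pc2: +4 =514
r73=1001001 pc3: +8 =522
r74=1001010 pc3: +8 =530
r75=1001011 pc4: +16 =546
r76=1001100 pc3: +8 =554
r77=1001101 pc4: +16 =570
r78=1001110 pc4: +16 =586
r79=1001111 pc5: +32 =618
r80=1010000 pc2: +4 =622
r81=1010001 pc3: +8 =630
r82=1010010 pc3: +8 =638
r83=1010011 pc4: +16 =654
r84=1010100 pc3: +8 =662
r85=1010101 pc4: +16 =678
r86=1010110 pc4: +16 =694
r87=1010111 pc5: +32 =726
r88=1011000 pc3: +8 =734
r89=1011001 pc4: +16 =750
r90=1011010 pc4: +16 =766
r91=1011011 pc5: +32 =798
r92=1011100 pc4: +16 =814
r93=1011101 pc5: +32 =846
r94=1011110 pc5: +32 =878
r95=1011111 pc6: +64 =942
r96=1100000 pc2: +4 =946
r97=1100001 pc3: +8 =954
r98=1100010 pc3: +8 =962
r99=1100011 pc4: +16 =978
r100=1100100 pc3: +8 =986
r101=1100101 pc4: +16 =1002
r102=1100110 pc4: +16 =1018
r103=1100111 pc5: +32 =1050
r104=1101000 pc3: +8 =1058
r105=1101001 pc4: +16 =1074
r106=1101010 pc4: +16 =1090
r107=1101011 pc5: +32 =1122
r108=1101100 pc4: +16 =1138

Answer: 1138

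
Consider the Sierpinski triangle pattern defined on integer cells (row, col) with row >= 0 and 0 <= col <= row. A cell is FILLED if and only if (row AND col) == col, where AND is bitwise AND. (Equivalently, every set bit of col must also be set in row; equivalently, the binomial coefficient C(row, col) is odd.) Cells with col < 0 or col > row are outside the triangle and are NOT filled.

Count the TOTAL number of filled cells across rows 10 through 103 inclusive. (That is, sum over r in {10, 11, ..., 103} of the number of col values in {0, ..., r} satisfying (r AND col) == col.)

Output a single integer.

Answer: 1290

Derivation:
r10=1010 pc2: +4 =4
r11=1011 pc3: +8 =12
r12=1100 pc2: +4 =16
r13=1101 pc3: +8 =24
r14=1110 pc3: +8 =32
r15=1111 pc4: +16 =48
r16=10000 pc1: +2 =50
r17=10001 pc2: +4 =54
r18=10010 pc2: +4 =58
r19=10011 pc3: +8 =66
r20=10100 pc2: +4 =70
r21=10101 pc3: +8 =78
r22=10110 pc3: +8 =86
r23=10111 pc4: +16 =102
r24=11000 pc2: +4 =106
r25=11001 pc3: +8 =114
r26=11010 pc3: +8 =122
r27=11011 pc4: +16 =138
r28=11100 pc3: +8 =146
r29=11101 pc4: +16 =162
r30=11110 pc4: +16 =178
r31=11111 pc5: +32 =210
r32=100000 pc1: +2 =212
r33=100001 pc2: +4 =216
r34=100010 pc2: +4 =220
r35=100011 pc3: +8 =228
r36=100100 pc2: +4 =232
r37=100101 pc3: +8 =240
r38=100110 pc3: +8 =248
r39=100111 pc4: +16 =264
r40=101000 pc2: +4 =268
r41=101001 pc3: +8 =276
r42=101010 pc3: +8 =284
r43=101011 pc4: +16 =300
r44=101100 pc3: +8 =308
r45=101101 pc4: +16 =324
r46=101110 pc4: +16 =340
r47=101111 pc5: +32 =372
r48=110000 pc2: +4 =376
r49=110001 pc3: +8 =384
r50=110010 pc3: +8 =392
r51=110011 pc4: +16 =408
r52=110100 pc3: +8 =416
r53=110101 pc4: +16 =432
r54=110110 pc4: +16 =448
r55=110111 pc5: +32 =480
r56=111000 pc3: +8 =488
r57=111001 pc4: +16 =504
r58=111010 pc4: +16 =520
r59=111011 pc5: +32 =552
r60=111100 pc4: +16 =568
r61=111101 pc5: +32 =600
r62=111110 pc5: +32 =632
r63=111111 pc6: +64 =696
r64=1000000 pc1: +2 =698
r65=1000001 pc2: +4 =702
r66=1000010 pc2: +4 =706
r67=1000011 pc3: +8 =714
r68=1000100 pc2: +4 =718
r69=1000101 pc3: +8 =726
r70=1000110 pc3: +8 =734
r71=1000111 pc4: +16 =750
r72=1001000 pc2: +4 =754
r73=1001001 pc3: +8 =762
r74=1001010 pc3: +8 =770
r75=1001011 pc4: +16 =786
r76=1001100 pc3: +8 =794
r77=1001101 pc4: +16 =810
r78=1001110 pc4: +16 =826
r79=1001111 pc5: +32 =858
r80=1010000 pc2: +4 =862
r81=1010001 pc3: +8 =870
r82=1010010 pc3: +8 =878
r83=1010011 pc4: +16 =894
r84=1010100 pc3: +8 =902
r85=1010101 pc4: +16 =918
r86=1010110 pc4: +16 =934
r87=1010111 pc5: +32 =966
r88=1011000 pc3: +8 =974
r89=1011001 pc4: +16 =990
r90=1011010 pc4: +16 =1006
r91=1011011 pc5: +32 =1038
r92=1011100 pc4: +16 =1054
r93=1011101 pc5: +32 =1086
r94=1011110 pc5: +32 =1118
r95=1011111 pc6: +64 =1182
r96=1100000 pc2: +4 =1186
r97=1100001 pc3: +8 =1194
r98=1100010 pc3: +8 =1202
r99=1100011 pc4: +16 =1218
r100=1100100 pc3: +8 =1226
r101=1100101 pc4: +16 =1242
r102=1100110 pc4: +16 =1258
r103=1100111 pc5: +32 =1290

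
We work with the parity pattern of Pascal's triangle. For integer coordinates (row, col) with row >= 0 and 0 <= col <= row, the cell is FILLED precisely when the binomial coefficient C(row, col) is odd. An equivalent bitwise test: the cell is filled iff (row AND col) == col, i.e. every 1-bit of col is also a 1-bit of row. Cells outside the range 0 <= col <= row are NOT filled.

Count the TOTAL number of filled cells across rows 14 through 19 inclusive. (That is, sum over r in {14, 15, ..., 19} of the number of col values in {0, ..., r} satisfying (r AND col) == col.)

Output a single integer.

Answer: 42

Derivation:
r14=1110 pc3: +8 =8
r15=1111 pc4: +16 =24
r16=10000 pc1: +2 =26
r17=10001 pc2: +4 =30
r18=10010 pc2: +4 =34
r19=10011 pc3: +8 =42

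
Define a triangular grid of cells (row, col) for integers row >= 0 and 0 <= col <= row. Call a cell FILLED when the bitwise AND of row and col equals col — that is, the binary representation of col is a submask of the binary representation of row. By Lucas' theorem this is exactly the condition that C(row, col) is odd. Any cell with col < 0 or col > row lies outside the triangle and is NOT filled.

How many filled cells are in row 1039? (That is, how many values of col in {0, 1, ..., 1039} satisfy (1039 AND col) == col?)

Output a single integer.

1039 in binary = 10000001111
popcount(1039) = number of 1-bits in 10000001111 = 5
A col c satisfies (1039 AND c) == c iff every set bit of c is also set in 1039; each of the 5 set bits of 1039 can independently be on or off in c.
count = 2^5 = 32

Answer: 32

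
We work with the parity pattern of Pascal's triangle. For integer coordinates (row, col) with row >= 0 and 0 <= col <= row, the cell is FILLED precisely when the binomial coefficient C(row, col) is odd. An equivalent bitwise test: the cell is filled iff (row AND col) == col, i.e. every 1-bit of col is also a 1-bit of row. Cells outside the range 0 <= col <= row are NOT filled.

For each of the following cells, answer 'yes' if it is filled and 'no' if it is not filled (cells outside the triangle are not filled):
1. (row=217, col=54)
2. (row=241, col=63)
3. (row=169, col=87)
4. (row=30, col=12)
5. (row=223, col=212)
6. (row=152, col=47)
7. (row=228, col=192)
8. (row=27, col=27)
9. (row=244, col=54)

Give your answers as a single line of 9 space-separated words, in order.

Answer: no no no yes yes no yes yes no

Derivation:
(217,54): row=0b11011001, col=0b110110, row AND col = 0b10000 = 16; 16 != 54 -> empty
(241,63): row=0b11110001, col=0b111111, row AND col = 0b110001 = 49; 49 != 63 -> empty
(169,87): row=0b10101001, col=0b1010111, row AND col = 0b1 = 1; 1 != 87 -> empty
(30,12): row=0b11110, col=0b1100, row AND col = 0b1100 = 12; 12 == 12 -> filled
(223,212): row=0b11011111, col=0b11010100, row AND col = 0b11010100 = 212; 212 == 212 -> filled
(152,47): row=0b10011000, col=0b101111, row AND col = 0b1000 = 8; 8 != 47 -> empty
(228,192): row=0b11100100, col=0b11000000, row AND col = 0b11000000 = 192; 192 == 192 -> filled
(27,27): row=0b11011, col=0b11011, row AND col = 0b11011 = 27; 27 == 27 -> filled
(244,54): row=0b11110100, col=0b110110, row AND col = 0b110100 = 52; 52 != 54 -> empty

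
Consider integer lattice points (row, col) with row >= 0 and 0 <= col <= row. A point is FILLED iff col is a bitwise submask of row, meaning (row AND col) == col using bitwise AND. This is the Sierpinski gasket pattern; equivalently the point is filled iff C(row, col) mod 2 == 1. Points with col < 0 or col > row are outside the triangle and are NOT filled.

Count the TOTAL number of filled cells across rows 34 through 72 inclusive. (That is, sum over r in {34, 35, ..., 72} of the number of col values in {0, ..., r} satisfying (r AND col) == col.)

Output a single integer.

Answer: 538

Derivation:
r34=100010 pc2: +4 =4
r35=100011 pc3: +8 =12
r36=100100 pc2: +4 =16
r37=100101 pc3: +8 =24
r38=100110 pc3: +8 =32
r39=100111 pc4: +16 =48
r40=101000 pc2: +4 =52
r41=101001 pc3: +8 =60
r42=101010 pc3: +8 =68
r43=101011 pc4: +16 =84
r44=101100 pc3: +8 =92
r45=101101 pc4: +16 =108
r46=101110 pc4: +16 =124
r47=101111 pc5: +32 =156
r48=110000 pc2: +4 =160
r49=110001 pc3: +8 =168
r50=110010 pc3: +8 =176
r51=110011 pc4: +16 =192
r52=110100 pc3: +8 =200
r53=110101 pc4: +16 =216
r54=110110 pc4: +16 =232
r55=110111 pc5: +32 =264
r56=111000 pc3: +8 =272
r57=111001 pc4: +16 =288
r58=111010 pc4: +16 =304
r59=111011 pc5: +32 =336
r60=111100 pc4: +16 =352
r61=111101 pc5: +32 =384
r62=111110 pc5: +32 =416
r63=111111 pc6: +64 =480
r64=1000000 pc1: +2 =482
r65=1000001 pc2: +4 =486
r66=1000010 pc2: +4 =490
r67=1000011 pc3: +8 =498
r68=1000100 pc2: +4 =502
r69=1000101 pc3: +8 =510
r70=1000110 pc3: +8 =518
r71=1000111 pc4: +16 =534
r72=1001000 pc2: +4 =538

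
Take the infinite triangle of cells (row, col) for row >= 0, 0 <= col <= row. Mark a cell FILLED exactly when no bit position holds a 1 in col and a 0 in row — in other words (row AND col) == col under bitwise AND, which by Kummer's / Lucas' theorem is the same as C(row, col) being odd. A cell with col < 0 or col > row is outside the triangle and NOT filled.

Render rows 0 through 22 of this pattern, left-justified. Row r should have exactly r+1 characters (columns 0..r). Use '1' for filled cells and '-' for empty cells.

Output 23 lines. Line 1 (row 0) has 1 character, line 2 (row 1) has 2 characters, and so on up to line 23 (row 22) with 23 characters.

Answer: 1
11
1-1
1111
1---1
11--11
1-1-1-1
11111111
1-------1
11------11
1-1-----1-1
1111----1111
1---1---1---1
11--11--11--11
1-1-1-1-1-1-1-1
1111111111111111
1---------------1
11--------------11
1-1-------------1-1
1111------------1111
1---1-----------1---1
11--11----------11--11
1-1-1-1---------1-1-1-1

Derivation:
r0=0: 1
r1=1: 11
r2=10: 1-1
r3=11: 1111
r4=100: 1---1
r5=101: 11--11
r6=110: 1-1-1-1
r7=111: 11111111
r8=1000: 1-------1
r9=1001: 11------11
r10=1010: 1-1-----1-1
r11=1011: 1111----1111
r12=1100: 1---1---1---1
r13=1101: 11--11--11--11
r14=1110: 1-1-1-1-1-1-1-1
r15=1111: 1111111111111111
r16=10000: 1---------------1
r17=10001: 11--------------11
r18=10010: 1-1-------------1-1
r19=10011: 1111------------1111
r20=10100: 1---1-----------1---1
r21=10101: 11--11----------11--11
r22=10110: 1-1-1-1---------1-1-1-1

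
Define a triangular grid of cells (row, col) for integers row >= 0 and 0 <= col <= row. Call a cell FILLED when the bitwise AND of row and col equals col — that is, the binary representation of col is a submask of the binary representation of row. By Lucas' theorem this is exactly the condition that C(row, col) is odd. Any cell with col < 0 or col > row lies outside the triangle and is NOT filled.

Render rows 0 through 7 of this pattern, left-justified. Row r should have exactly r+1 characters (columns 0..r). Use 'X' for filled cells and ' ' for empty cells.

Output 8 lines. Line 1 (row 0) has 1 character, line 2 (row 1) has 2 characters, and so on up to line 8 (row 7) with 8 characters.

Answer: X
XX
X X
XXXX
X   X
XX  XX
X X X X
XXXXXXXX

Derivation:
r0=0: X
r1=1: XX
r2=10: X X
r3=11: XXXX
r4=100: X   X
r5=101: XX  XX
r6=110: X X X X
r7=111: XXXXXXXX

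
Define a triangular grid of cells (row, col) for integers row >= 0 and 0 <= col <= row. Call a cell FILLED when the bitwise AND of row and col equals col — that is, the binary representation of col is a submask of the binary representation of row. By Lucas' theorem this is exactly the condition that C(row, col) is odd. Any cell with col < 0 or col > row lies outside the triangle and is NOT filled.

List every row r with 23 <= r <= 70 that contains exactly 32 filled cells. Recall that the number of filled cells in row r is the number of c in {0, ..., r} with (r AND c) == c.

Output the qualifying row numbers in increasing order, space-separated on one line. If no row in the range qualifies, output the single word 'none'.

Row r has 2^popcount(r) filled cells, so we need popcount(r) = log2(32) = 5.
Scan r = 23..70 and keep those with exactly 5 one-bits:
r=23=10111 popcount=4 -> skip
r=24=11000 popcount=2 -> skip
r=25=11001 popcount=3 -> skip
r=26=11010 popcount=3 -> skip
r=27=11011 popcount=4 -> skip
r=28=11100 popcount=3 -> skip
r=29=11101 popcount=4 -> skip
r=30=11110 popcount=4 -> skip
r=31=11111 popcount=5 -> KEEP
r=32=100000 popcount=1 -> skip
r=33=100001 popcount=2 -> skip
r=34=100010 popcount=2 -> skip
r=35=100011 popcount=3 -> skip
r=36=100100 popcount=2 -> skip
r=37=100101 popcount=3 -> skip
r=38=100110 popcount=3 -> skip
r=39=100111 popcount=4 -> skip
r=40=101000 popcount=2 -> skip
r=41=101001 popcount=3 -> skip
r=42=101010 popcount=3 -> skip
r=43=101011 popcount=4 -> skip
r=44=101100 popcount=3 -> skip
r=45=101101 popcount=4 -> skip
r=46=101110 popcount=4 -> skip
r=47=101111 popcount=5 -> KEEP
r=48=110000 popcount=2 -> skip
r=49=110001 popcount=3 -> skip
r=50=110010 popcount=3 -> skip
r=51=110011 popcount=4 -> skip
r=52=110100 popcount=3 -> skip
r=53=110101 popcount=4 -> skip
r=54=110110 popcount=4 -> skip
r=55=110111 popcount=5 -> KEEP
r=56=111000 popcount=3 -> skip
r=57=111001 popcount=4 -> skip
r=58=111010 popcount=4 -> skip
r=59=111011 popcount=5 -> KEEP
r=60=111100 popcount=4 -> skip
r=61=111101 popcount=5 -> KEEP
r=62=111110 popcount=5 -> KEEP
r=63=111111 popcount=6 -> skip
r=64=1000000 popcount=1 -> skip
r=65=1000001 popcount=2 -> skip
r=66=1000010 popcount=2 -> skip
r=67=1000011 popcount=3 -> skip
r=68=1000100 popcount=2 -> skip
r=69=1000101 popcount=3 -> skip
r=70=1000110 popcount=3 -> skip
Kept rows: 31 47 55 59 61 62

Answer: 31 47 55 59 61 62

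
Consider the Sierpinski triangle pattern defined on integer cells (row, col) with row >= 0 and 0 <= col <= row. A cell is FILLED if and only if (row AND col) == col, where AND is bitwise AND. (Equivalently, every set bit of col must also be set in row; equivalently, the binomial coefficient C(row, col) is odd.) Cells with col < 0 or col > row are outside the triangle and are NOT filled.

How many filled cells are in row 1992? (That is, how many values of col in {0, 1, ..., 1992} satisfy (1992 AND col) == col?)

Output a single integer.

Answer: 64

Derivation:
1992 in binary = 11111001000
popcount(1992) = number of 1-bits in 11111001000 = 6
A col c satisfies (1992 AND c) == c iff every set bit of c is also set in 1992; each of the 6 set bits of 1992 can independently be on or off in c.
count = 2^6 = 64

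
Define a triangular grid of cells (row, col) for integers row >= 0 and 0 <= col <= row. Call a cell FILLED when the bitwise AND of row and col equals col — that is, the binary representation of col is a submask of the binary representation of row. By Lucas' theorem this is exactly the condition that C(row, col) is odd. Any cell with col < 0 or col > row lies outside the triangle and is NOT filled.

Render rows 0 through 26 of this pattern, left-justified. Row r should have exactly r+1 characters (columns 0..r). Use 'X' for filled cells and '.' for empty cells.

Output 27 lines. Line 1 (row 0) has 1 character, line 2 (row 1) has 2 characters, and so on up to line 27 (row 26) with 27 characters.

Answer: X
XX
X.X
XXXX
X...X
XX..XX
X.X.X.X
XXXXXXXX
X.......X
XX......XX
X.X.....X.X
XXXX....XXXX
X...X...X...X
XX..XX..XX..XX
X.X.X.X.X.X.X.X
XXXXXXXXXXXXXXXX
X...............X
XX..............XX
X.X.............X.X
XXXX............XXXX
X...X...........X...X
XX..XX..........XX..XX
X.X.X.X.........X.X.X.X
XXXXXXXX........XXXXXXXX
X.......X.......X.......X
XX......XX......XX......XX
X.X.....X.X.....X.X.....X.X

Derivation:
r0=0: X
r1=1: XX
r2=10: X.X
r3=11: XXXX
r4=100: X...X
r5=101: XX..XX
r6=110: X.X.X.X
r7=111: XXXXXXXX
r8=1000: X.......X
r9=1001: XX......XX
r10=1010: X.X.....X.X
r11=1011: XXXX....XXXX
r12=1100: X...X...X...X
r13=1101: XX..XX..XX..XX
r14=1110: X.X.X.X.X.X.X.X
r15=1111: XXXXXXXXXXXXXXXX
r16=10000: X...............X
r17=10001: XX..............XX
r18=10010: X.X.............X.X
r19=10011: XXXX............XXXX
r20=10100: X...X...........X...X
r21=10101: XX..XX..........XX..XX
r22=10110: X.X.X.X.........X.X.X.X
r23=10111: XXXXXXXX........XXXXXXXX
r24=11000: X.......X.......X.......X
r25=11001: XX......XX......XX......XX
r26=11010: X.X.....X.X.....X.X.....X.X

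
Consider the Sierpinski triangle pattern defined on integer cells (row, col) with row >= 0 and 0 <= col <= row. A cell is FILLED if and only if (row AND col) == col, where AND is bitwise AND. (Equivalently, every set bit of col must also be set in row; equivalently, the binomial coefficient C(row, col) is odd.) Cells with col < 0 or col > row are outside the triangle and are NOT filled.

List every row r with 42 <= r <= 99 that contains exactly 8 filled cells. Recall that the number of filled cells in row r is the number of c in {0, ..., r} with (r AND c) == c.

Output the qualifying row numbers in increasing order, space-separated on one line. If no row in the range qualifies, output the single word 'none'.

Answer: 42 44 49 50 52 56 67 69 70 73 74 76 81 82 84 88 97 98

Derivation:
Row r has 2^popcount(r) filled cells, so we need popcount(r) = log2(8) = 3.
Scan r = 42..99 and keep those with exactly 3 one-bits:
r=42=101010 popcount=3 -> KEEP
r=43=101011 popcount=4 -> skip
r=44=101100 popcount=3 -> KEEP
r=45=101101 popcount=4 -> skip
r=46=101110 popcount=4 -> skip
r=47=101111 popcount=5 -> skip
r=48=110000 popcount=2 -> skip
r=49=110001 popcount=3 -> KEEP
r=50=110010 popcount=3 -> KEEP
r=51=110011 popcount=4 -> skip
r=52=110100 popcount=3 -> KEEP
r=53=110101 popcount=4 -> skip
r=54=110110 popcount=4 -> skip
r=55=110111 popcount=5 -> skip
r=56=111000 popcount=3 -> KEEP
r=57=111001 popcount=4 -> skip
r=58=111010 popcount=4 -> skip
r=59=111011 popcount=5 -> skip
r=60=111100 popcount=4 -> skip
r=61=111101 popcount=5 -> skip
r=62=111110 popcount=5 -> skip
r=63=111111 popcount=6 -> skip
r=64=1000000 popcount=1 -> skip
r=65=1000001 popcount=2 -> skip
r=66=1000010 popcount=2 -> skip
r=67=1000011 popcount=3 -> KEEP
r=68=1000100 popcount=2 -> skip
r=69=1000101 popcount=3 -> KEEP
r=70=1000110 popcount=3 -> KEEP
r=71=1000111 popcount=4 -> skip
r=72=1001000 popcount=2 -> skip
r=73=1001001 popcount=3 -> KEEP
r=74=1001010 popcount=3 -> KEEP
r=75=1001011 popcount=4 -> skip
r=76=1001100 popcount=3 -> KEEP
r=77=1001101 popcount=4 -> skip
r=78=1001110 popcount=4 -> skip
r=79=1001111 popcount=5 -> skip
r=80=1010000 popcount=2 -> skip
r=81=1010001 popcount=3 -> KEEP
r=82=1010010 popcount=3 -> KEEP
r=83=1010011 popcount=4 -> skip
r=84=1010100 popcount=3 -> KEEP
r=85=1010101 popcount=4 -> skip
r=86=1010110 popcount=4 -> skip
r=87=1010111 popcount=5 -> skip
r=88=1011000 popcount=3 -> KEEP
r=89=1011001 popcount=4 -> skip
r=90=1011010 popcount=4 -> skip
r=91=1011011 popcount=5 -> skip
r=92=1011100 popcount=4 -> skip
r=93=1011101 popcount=5 -> skip
r=94=1011110 popcount=5 -> skip
r=95=1011111 popcount=6 -> skip
r=96=1100000 popcount=2 -> skip
r=97=1100001 popcount=3 -> KEEP
r=98=1100010 popcount=3 -> KEEP
r=99=1100011 popcount=4 -> skip
Kept rows: 42 44 49 50 52 56 67 69 70 73 74 76 81 82 84 88 97 98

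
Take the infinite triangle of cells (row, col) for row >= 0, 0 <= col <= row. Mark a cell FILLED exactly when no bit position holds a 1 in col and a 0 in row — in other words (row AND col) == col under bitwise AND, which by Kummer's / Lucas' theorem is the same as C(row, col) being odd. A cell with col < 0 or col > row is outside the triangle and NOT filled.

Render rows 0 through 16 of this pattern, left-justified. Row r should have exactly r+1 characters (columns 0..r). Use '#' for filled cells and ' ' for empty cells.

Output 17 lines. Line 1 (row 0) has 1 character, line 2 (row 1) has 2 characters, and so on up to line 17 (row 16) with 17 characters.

Answer: #
##
# #
####
#   #
##  ##
# # # #
########
#       #
##      ##
# #     # #
####    ####
#   #   #   #
##  ##  ##  ##
# # # # # # # #
################
#               #

Derivation:
r0=0: #
r1=1: ##
r2=10: # #
r3=11: ####
r4=100: #   #
r5=101: ##  ##
r6=110: # # # #
r7=111: ########
r8=1000: #       #
r9=1001: ##      ##
r10=1010: # #     # #
r11=1011: ####    ####
r12=1100: #   #   #   #
r13=1101: ##  ##  ##  ##
r14=1110: # # # # # # # #
r15=1111: ################
r16=10000: #               #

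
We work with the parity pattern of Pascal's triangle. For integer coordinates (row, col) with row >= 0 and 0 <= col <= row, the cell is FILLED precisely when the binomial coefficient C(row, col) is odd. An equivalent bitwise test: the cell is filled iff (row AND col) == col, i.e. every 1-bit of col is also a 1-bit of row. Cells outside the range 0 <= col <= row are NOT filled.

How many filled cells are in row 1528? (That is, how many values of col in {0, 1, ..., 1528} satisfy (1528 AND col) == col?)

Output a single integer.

Answer: 128

Derivation:
1528 in binary = 10111111000
popcount(1528) = number of 1-bits in 10111111000 = 7
A col c satisfies (1528 AND c) == c iff every set bit of c is also set in 1528; each of the 7 set bits of 1528 can independently be on or off in c.
count = 2^7 = 128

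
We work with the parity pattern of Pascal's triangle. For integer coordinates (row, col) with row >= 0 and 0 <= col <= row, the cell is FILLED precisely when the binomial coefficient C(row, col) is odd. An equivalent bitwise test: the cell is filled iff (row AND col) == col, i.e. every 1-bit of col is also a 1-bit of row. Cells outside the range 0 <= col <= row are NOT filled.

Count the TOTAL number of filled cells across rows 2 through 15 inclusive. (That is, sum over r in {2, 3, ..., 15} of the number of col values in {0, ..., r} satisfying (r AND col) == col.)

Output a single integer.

r2=10 pc1: +2 =2
r3=11 pc2: +4 =6
r4=100 pc1: +2 =8
r5=101 pc2: +4 =12
r6=110 pc2: +4 =16
r7=111 pc3: +8 =24
r8=1000 pc1: +2 =26
r9=1001 pc2: +4 =30
r10=1010 pc2: +4 =34
r11=1011 pc3: +8 =42
r12=1100 pc2: +4 =46
r13=1101 pc3: +8 =54
r14=1110 pc3: +8 =62
r15=1111 pc4: +16 =78

Answer: 78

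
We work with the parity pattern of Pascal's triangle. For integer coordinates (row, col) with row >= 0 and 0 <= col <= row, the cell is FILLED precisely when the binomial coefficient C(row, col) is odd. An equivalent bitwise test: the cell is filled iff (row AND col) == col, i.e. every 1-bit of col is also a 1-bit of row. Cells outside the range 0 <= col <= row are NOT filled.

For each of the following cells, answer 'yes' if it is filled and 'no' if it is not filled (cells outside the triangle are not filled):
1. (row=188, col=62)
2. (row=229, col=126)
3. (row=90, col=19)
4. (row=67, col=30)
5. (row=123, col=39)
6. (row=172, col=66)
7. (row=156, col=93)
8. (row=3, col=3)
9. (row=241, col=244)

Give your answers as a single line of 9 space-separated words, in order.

Answer: no no no no no no no yes no

Derivation:
(188,62): row=0b10111100, col=0b111110, row AND col = 0b111100 = 60; 60 != 62 -> empty
(229,126): row=0b11100101, col=0b1111110, row AND col = 0b1100100 = 100; 100 != 126 -> empty
(90,19): row=0b1011010, col=0b10011, row AND col = 0b10010 = 18; 18 != 19 -> empty
(67,30): row=0b1000011, col=0b11110, row AND col = 0b10 = 2; 2 != 30 -> empty
(123,39): row=0b1111011, col=0b100111, row AND col = 0b100011 = 35; 35 != 39 -> empty
(172,66): row=0b10101100, col=0b1000010, row AND col = 0b0 = 0; 0 != 66 -> empty
(156,93): row=0b10011100, col=0b1011101, row AND col = 0b11100 = 28; 28 != 93 -> empty
(3,3): row=0b11, col=0b11, row AND col = 0b11 = 3; 3 == 3 -> filled
(241,244): col outside [0, 241] -> not filled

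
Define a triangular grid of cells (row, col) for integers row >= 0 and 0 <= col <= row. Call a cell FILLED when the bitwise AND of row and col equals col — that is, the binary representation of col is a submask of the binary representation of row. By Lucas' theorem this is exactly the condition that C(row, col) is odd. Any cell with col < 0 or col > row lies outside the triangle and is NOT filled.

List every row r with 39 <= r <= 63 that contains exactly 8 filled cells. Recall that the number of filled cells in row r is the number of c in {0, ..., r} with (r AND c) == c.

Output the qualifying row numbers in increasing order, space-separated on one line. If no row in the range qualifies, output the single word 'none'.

Row r has 2^popcount(r) filled cells, so we need popcount(r) = log2(8) = 3.
Scan r = 39..63 and keep those with exactly 3 one-bits:
r=39=100111 popcount=4 -> skip
r=40=101000 popcount=2 -> skip
r=41=101001 popcount=3 -> KEEP
r=42=101010 popcount=3 -> KEEP
r=43=101011 popcount=4 -> skip
r=44=101100 popcount=3 -> KEEP
r=45=101101 popcount=4 -> skip
r=46=101110 popcount=4 -> skip
r=47=101111 popcount=5 -> skip
r=48=110000 popcount=2 -> skip
r=49=110001 popcount=3 -> KEEP
r=50=110010 popcount=3 -> KEEP
r=51=110011 popcount=4 -> skip
r=52=110100 popcount=3 -> KEEP
r=53=110101 popcount=4 -> skip
r=54=110110 popcount=4 -> skip
r=55=110111 popcount=5 -> skip
r=56=111000 popcount=3 -> KEEP
r=57=111001 popcount=4 -> skip
r=58=111010 popcount=4 -> skip
r=59=111011 popcount=5 -> skip
r=60=111100 popcount=4 -> skip
r=61=111101 popcount=5 -> skip
r=62=111110 popcount=5 -> skip
r=63=111111 popcount=6 -> skip
Kept rows: 41 42 44 49 50 52 56

Answer: 41 42 44 49 50 52 56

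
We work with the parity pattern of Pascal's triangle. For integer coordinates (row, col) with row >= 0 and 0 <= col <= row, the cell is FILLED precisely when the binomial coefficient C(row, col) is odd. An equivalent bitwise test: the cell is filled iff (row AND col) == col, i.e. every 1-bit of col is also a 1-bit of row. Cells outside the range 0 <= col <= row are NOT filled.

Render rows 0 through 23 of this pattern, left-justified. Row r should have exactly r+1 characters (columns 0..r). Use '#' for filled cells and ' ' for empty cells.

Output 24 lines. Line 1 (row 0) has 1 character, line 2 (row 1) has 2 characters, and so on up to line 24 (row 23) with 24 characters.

r0=0: #
r1=1: ##
r2=10: # #
r3=11: ####
r4=100: #   #
r5=101: ##  ##
r6=110: # # # #
r7=111: ########
r8=1000: #       #
r9=1001: ##      ##
r10=1010: # #     # #
r11=1011: ####    ####
r12=1100: #   #   #   #
r13=1101: ##  ##  ##  ##
r14=1110: # # # # # # # #
r15=1111: ################
r16=10000: #               #
r17=10001: ##              ##
r18=10010: # #             # #
r19=10011: ####            ####
r20=10100: #   #           #   #
r21=10101: ##  ##          ##  ##
r22=10110: # # # #         # # # #
r23=10111: ########        ########

Answer: #
##
# #
####
#   #
##  ##
# # # #
########
#       #
##      ##
# #     # #
####    ####
#   #   #   #
##  ##  ##  ##
# # # # # # # #
################
#               #
##              ##
# #             # #
####            ####
#   #           #   #
##  ##          ##  ##
# # # #         # # # #
########        ########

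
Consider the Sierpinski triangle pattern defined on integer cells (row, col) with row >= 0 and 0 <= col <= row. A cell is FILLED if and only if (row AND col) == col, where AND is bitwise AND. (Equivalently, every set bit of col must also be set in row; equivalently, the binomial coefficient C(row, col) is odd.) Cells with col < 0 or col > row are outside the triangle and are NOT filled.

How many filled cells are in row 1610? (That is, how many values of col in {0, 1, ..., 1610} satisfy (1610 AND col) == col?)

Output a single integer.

1610 in binary = 11001001010
popcount(1610) = number of 1-bits in 11001001010 = 5
A col c satisfies (1610 AND c) == c iff every set bit of c is also set in 1610; each of the 5 set bits of 1610 can independently be on or off in c.
count = 2^5 = 32

Answer: 32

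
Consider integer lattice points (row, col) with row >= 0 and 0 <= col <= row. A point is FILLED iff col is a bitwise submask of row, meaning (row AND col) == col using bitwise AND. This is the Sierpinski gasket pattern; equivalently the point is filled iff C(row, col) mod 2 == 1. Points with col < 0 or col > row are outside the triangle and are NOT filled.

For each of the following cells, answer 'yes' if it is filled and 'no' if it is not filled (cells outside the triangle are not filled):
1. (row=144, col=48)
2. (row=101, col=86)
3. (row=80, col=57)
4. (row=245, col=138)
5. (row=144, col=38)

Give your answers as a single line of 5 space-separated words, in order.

(144,48): row=0b10010000, col=0b110000, row AND col = 0b10000 = 16; 16 != 48 -> empty
(101,86): row=0b1100101, col=0b1010110, row AND col = 0b1000100 = 68; 68 != 86 -> empty
(80,57): row=0b1010000, col=0b111001, row AND col = 0b10000 = 16; 16 != 57 -> empty
(245,138): row=0b11110101, col=0b10001010, row AND col = 0b10000000 = 128; 128 != 138 -> empty
(144,38): row=0b10010000, col=0b100110, row AND col = 0b0 = 0; 0 != 38 -> empty

Answer: no no no no no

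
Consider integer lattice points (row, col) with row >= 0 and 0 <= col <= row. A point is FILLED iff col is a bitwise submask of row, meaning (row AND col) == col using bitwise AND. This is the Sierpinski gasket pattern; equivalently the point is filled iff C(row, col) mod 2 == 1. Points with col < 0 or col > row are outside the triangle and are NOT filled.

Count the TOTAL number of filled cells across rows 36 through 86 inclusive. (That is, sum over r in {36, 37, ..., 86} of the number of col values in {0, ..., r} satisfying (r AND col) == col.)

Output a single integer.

r36=100100 pc2: +4 =4
r37=100101 pc3: +8 =12
r38=100110 pc3: +8 =20
r39=100111 pc4: +16 =36
r40=101000 pc2: +4 =40
r41=101001 pc3: +8 =48
r42=101010 pc3: +8 =56
r43=101011 pc4: +16 =72
r44=101100 pc3: +8 =80
r45=101101 pc4: +16 =96
r46=101110 pc4: +16 =112
r47=101111 pc5: +32 =144
r48=110000 pc2: +4 =148
r49=110001 pc3: +8 =156
r50=110010 pc3: +8 =164
r51=110011 pc4: +16 =180
r52=110100 pc3: +8 =188
r53=110101 pc4: +16 =204
r54=110110 pc4: +16 =220
r55=110111 pc5: +32 =252
r56=111000 pc3: +8 =260
r57=111001 pc4: +16 =276
r58=111010 pc4: +16 =292
r59=111011 pc5: +32 =324
r60=111100 pc4: +16 =340
r61=111101 pc5: +32 =372
r62=111110 pc5: +32 =404
r63=111111 pc6: +64 =468
r64=1000000 pc1: +2 =470
r65=1000001 pc2: +4 =474
r66=1000010 pc2: +4 =478
r67=1000011 pc3: +8 =486
r68=1000100 pc2: +4 =490
r69=1000101 pc3: +8 =498
r70=1000110 pc3: +8 =506
r71=1000111 pc4: +16 =522
r72=1001000 pc2: +4 =526
r73=1001001 pc3: +8 =534
r74=1001010 pc3: +8 =542
r75=1001011 pc4: +16 =558
r76=1001100 pc3: +8 =566
r77=1001101 pc4: +16 =582
r78=1001110 pc4: +16 =598
r79=1001111 pc5: +32 =630
r80=1010000 pc2: +4 =634
r81=1010001 pc3: +8 =642
r82=1010010 pc3: +8 =650
r83=1010011 pc4: +16 =666
r84=1010100 pc3: +8 =674
r85=1010101 pc4: +16 =690
r86=1010110 pc4: +16 =706

Answer: 706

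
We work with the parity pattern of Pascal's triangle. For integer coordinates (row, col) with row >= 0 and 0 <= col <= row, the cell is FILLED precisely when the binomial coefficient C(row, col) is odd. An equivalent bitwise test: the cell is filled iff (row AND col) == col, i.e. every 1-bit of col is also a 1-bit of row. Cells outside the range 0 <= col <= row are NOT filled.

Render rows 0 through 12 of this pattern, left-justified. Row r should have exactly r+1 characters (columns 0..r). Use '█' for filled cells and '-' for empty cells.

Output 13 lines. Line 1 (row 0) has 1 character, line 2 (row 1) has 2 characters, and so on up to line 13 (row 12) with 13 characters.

r0=0: █
r1=1: ██
r2=10: █-█
r3=11: ████
r4=100: █---█
r5=101: ██--██
r6=110: █-█-█-█
r7=111: ████████
r8=1000: █-------█
r9=1001: ██------██
r10=1010: █-█-----█-█
r11=1011: ████----████
r12=1100: █---█---█---█

Answer: █
██
█-█
████
█---█
██--██
█-█-█-█
████████
█-------█
██------██
█-█-----█-█
████----████
█---█---█---█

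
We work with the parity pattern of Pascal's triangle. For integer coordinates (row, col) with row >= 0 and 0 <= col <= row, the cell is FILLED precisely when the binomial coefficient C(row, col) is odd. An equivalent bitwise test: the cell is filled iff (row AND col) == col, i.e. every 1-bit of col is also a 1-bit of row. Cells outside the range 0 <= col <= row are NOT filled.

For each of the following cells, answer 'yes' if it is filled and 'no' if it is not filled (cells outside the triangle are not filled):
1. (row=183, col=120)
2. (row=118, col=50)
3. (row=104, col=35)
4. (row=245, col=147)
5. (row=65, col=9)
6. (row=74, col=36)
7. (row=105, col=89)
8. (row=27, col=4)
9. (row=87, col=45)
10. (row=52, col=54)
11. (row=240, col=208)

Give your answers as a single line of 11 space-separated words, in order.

(183,120): row=0b10110111, col=0b1111000, row AND col = 0b110000 = 48; 48 != 120 -> empty
(118,50): row=0b1110110, col=0b110010, row AND col = 0b110010 = 50; 50 == 50 -> filled
(104,35): row=0b1101000, col=0b100011, row AND col = 0b100000 = 32; 32 != 35 -> empty
(245,147): row=0b11110101, col=0b10010011, row AND col = 0b10010001 = 145; 145 != 147 -> empty
(65,9): row=0b1000001, col=0b1001, row AND col = 0b1 = 1; 1 != 9 -> empty
(74,36): row=0b1001010, col=0b100100, row AND col = 0b0 = 0; 0 != 36 -> empty
(105,89): row=0b1101001, col=0b1011001, row AND col = 0b1001001 = 73; 73 != 89 -> empty
(27,4): row=0b11011, col=0b100, row AND col = 0b0 = 0; 0 != 4 -> empty
(87,45): row=0b1010111, col=0b101101, row AND col = 0b101 = 5; 5 != 45 -> empty
(52,54): col outside [0, 52] -> not filled
(240,208): row=0b11110000, col=0b11010000, row AND col = 0b11010000 = 208; 208 == 208 -> filled

Answer: no yes no no no no no no no no yes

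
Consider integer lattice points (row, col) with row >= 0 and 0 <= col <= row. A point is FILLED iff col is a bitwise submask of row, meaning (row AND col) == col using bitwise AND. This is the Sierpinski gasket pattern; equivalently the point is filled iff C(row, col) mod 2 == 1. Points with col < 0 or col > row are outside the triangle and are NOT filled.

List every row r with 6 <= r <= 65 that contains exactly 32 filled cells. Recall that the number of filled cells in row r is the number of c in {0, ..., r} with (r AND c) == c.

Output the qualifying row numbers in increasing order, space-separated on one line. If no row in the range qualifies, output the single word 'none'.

Row r has 2^popcount(r) filled cells, so we need popcount(r) = log2(32) = 5.
Scan r = 6..65 and keep those with exactly 5 one-bits:
r=6=110 popcount=2 -> skip
r=7=111 popcount=3 -> skip
r=8=1000 popcount=1 -> skip
r=9=1001 popcount=2 -> skip
r=10=1010 popcount=2 -> skip
r=11=1011 popcount=3 -> skip
r=12=1100 popcount=2 -> skip
r=13=1101 popcount=3 -> skip
r=14=1110 popcount=3 -> skip
r=15=1111 popcount=4 -> skip
r=16=10000 popcount=1 -> skip
r=17=10001 popcount=2 -> skip
r=18=10010 popcount=2 -> skip
r=19=10011 popcount=3 -> skip
r=20=10100 popcount=2 -> skip
r=21=10101 popcount=3 -> skip
r=22=10110 popcount=3 -> skip
r=23=10111 popcount=4 -> skip
r=24=11000 popcount=2 -> skip
r=25=11001 popcount=3 -> skip
r=26=11010 popcount=3 -> skip
r=27=11011 popcount=4 -> skip
r=28=11100 popcount=3 -> skip
r=29=11101 popcount=4 -> skip
r=30=11110 popcount=4 -> skip
r=31=11111 popcount=5 -> KEEP
r=32=100000 popcount=1 -> skip
r=33=100001 popcount=2 -> skip
r=34=100010 popcount=2 -> skip
r=35=100011 popcount=3 -> skip
r=36=100100 popcount=2 -> skip
r=37=100101 popcount=3 -> skip
r=38=100110 popcount=3 -> skip
r=39=100111 popcount=4 -> skip
r=40=101000 popcount=2 -> skip
r=41=101001 popcount=3 -> skip
r=42=101010 popcount=3 -> skip
r=43=101011 popcount=4 -> skip
r=44=101100 popcount=3 -> skip
r=45=101101 popcount=4 -> skip
r=46=101110 popcount=4 -> skip
r=47=101111 popcount=5 -> KEEP
r=48=110000 popcount=2 -> skip
r=49=110001 popcount=3 -> skip
r=50=110010 popcount=3 -> skip
r=51=110011 popcount=4 -> skip
r=52=110100 popcount=3 -> skip
r=53=110101 popcount=4 -> skip
r=54=110110 popcount=4 -> skip
r=55=110111 popcount=5 -> KEEP
r=56=111000 popcount=3 -> skip
r=57=111001 popcount=4 -> skip
r=58=111010 popcount=4 -> skip
r=59=111011 popcount=5 -> KEEP
r=60=111100 popcount=4 -> skip
r=61=111101 popcount=5 -> KEEP
r=62=111110 popcount=5 -> KEEP
r=63=111111 popcount=6 -> skip
r=64=1000000 popcount=1 -> skip
r=65=1000001 popcount=2 -> skip
Kept rows: 31 47 55 59 61 62

Answer: 31 47 55 59 61 62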